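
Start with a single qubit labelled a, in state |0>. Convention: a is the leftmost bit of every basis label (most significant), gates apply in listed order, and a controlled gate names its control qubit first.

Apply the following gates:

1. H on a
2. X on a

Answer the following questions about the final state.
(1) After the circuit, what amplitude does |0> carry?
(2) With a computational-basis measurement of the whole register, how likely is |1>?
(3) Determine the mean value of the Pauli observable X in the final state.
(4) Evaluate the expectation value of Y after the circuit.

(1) The final state's coefficient on |0> equals sqrt(2)/2.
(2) A full measurement returns |1> with probability 1/2.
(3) In the final state, X has expectation 1.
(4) The expectation value of Y is 0.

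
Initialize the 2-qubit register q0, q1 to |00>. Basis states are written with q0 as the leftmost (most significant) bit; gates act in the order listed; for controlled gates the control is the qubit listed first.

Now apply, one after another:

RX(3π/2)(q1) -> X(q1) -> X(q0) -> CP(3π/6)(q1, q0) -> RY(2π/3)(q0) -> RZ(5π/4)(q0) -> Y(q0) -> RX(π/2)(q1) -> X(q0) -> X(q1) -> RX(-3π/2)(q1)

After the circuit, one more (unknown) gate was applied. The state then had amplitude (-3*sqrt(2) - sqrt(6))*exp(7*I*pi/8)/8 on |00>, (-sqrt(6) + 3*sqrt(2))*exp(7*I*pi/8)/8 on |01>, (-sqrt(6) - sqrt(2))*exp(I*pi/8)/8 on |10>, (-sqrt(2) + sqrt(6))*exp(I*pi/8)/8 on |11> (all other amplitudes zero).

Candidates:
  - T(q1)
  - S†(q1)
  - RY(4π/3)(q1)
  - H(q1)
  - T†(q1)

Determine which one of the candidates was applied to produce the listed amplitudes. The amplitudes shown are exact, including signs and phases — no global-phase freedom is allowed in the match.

The applied gate was RY(4π/3)(q1).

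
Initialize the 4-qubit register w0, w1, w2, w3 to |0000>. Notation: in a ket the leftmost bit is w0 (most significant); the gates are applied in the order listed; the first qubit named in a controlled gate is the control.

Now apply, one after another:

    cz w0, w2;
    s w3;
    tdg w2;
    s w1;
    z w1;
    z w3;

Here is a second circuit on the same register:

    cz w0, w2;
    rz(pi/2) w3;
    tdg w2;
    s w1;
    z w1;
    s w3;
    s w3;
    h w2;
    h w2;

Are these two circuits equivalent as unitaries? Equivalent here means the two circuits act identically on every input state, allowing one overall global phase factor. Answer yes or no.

Yes — the two circuits implement the same unitary up to a global phase.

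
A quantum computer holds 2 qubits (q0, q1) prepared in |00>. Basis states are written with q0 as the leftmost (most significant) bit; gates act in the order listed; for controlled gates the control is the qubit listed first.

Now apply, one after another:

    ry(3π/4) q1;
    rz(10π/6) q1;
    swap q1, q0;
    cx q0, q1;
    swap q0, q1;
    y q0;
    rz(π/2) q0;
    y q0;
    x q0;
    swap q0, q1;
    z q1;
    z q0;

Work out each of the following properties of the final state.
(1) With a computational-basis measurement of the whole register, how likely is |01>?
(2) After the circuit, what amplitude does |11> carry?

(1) Outcome |01> occurs with probability 1/2 - sqrt(2)/4.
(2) The final state's coefficient on |11> equals 0.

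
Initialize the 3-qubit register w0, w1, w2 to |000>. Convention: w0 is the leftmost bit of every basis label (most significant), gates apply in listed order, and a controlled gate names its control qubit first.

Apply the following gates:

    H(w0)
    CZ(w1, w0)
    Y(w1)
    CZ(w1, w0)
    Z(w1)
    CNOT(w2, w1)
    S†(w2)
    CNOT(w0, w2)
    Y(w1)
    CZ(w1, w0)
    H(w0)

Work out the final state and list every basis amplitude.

The final amplitudes are -1/2 on |000>, 1/2 on |001>, 0 on |010>, 0 on |011>, -1/2 on |100>, -1/2 on |101>, 0 on |110>, 0 on |111>.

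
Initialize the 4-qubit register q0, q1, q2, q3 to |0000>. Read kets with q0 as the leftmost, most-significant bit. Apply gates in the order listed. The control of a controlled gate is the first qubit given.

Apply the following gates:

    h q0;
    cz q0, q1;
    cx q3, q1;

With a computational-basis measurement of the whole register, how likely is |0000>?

Outcome |0000> occurs with probability 1/2.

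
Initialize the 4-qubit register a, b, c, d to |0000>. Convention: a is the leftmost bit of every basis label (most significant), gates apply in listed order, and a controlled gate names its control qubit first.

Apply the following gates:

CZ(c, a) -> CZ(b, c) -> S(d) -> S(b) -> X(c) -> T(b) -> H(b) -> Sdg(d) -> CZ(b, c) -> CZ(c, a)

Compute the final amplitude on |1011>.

The final state's coefficient on |1011> equals 0.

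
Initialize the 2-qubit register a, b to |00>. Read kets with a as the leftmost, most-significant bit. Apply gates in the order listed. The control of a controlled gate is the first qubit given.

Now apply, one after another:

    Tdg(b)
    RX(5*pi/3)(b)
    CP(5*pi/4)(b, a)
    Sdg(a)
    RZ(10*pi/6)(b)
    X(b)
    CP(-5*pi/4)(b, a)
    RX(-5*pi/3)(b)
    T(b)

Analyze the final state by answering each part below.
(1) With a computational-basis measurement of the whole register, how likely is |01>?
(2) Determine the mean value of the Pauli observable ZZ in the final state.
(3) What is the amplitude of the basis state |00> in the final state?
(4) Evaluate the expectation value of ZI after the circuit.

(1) A full measurement returns |01> with probability 13/16.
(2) The observable ZZ averages to -5/8.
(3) The amplitude on |00> is -sqrt(3)/4.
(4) The expectation value of ZI is 1.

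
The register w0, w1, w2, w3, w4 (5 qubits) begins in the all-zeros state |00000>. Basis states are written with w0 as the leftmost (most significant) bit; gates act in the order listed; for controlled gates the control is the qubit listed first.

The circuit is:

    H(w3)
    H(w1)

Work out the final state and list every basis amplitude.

The resulting statevector has amplitude 1/2 on |00000>, 1/2 on |00010>, 1/2 on |01000>, 1/2 on |01010>, and 0 on every other basis state.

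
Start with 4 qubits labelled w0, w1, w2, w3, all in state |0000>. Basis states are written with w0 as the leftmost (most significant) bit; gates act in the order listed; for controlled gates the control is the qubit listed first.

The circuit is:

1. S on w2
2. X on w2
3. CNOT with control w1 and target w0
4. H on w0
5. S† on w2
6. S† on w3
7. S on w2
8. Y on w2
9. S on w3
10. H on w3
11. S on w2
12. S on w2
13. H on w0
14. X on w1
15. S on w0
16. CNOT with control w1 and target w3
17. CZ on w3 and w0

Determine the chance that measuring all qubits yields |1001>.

Outcome |1001> occurs with probability 0.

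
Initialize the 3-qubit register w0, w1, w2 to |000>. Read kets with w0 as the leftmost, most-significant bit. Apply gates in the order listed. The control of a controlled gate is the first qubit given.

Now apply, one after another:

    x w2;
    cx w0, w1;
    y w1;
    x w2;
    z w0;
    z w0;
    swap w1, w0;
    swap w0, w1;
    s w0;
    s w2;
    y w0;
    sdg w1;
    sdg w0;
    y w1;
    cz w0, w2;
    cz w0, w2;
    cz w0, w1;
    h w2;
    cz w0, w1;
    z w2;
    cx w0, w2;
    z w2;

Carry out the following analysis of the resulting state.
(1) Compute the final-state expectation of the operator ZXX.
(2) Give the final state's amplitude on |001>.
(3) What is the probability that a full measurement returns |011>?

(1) In the final state, ZXX has expectation 0.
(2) The final state's coefficient on |001> equals 0.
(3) Outcome |011> occurs with probability 0.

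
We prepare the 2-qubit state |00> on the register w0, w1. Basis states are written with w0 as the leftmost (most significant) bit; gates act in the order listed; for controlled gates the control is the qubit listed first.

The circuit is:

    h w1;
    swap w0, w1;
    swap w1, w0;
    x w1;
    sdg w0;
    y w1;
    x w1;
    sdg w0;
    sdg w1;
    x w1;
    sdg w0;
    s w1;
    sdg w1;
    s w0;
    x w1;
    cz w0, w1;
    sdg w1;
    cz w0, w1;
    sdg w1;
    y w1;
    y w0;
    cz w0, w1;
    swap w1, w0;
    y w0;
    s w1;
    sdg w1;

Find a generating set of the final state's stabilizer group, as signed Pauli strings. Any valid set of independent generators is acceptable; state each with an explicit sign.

The stabilizer group can be generated by +YI, -IZ, among other valid generating sets.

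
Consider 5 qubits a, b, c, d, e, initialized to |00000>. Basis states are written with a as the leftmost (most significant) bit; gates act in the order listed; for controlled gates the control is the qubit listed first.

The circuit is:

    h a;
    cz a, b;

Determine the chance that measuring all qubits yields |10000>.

A full measurement returns |10000> with probability 1/2.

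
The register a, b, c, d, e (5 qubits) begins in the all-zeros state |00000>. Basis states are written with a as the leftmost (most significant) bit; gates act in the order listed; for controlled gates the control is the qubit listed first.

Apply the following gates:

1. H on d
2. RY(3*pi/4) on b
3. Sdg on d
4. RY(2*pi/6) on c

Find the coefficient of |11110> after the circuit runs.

|11110> carries amplitude 0 in the final state.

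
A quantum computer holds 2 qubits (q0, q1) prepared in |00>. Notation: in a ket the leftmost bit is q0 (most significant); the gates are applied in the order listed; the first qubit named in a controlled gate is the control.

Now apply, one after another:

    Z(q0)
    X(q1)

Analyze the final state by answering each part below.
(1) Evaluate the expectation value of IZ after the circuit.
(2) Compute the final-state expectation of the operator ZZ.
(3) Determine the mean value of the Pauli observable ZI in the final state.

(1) The expectation value of IZ is -1.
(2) In the final state, ZZ has expectation -1.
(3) The expectation value of ZI is 1.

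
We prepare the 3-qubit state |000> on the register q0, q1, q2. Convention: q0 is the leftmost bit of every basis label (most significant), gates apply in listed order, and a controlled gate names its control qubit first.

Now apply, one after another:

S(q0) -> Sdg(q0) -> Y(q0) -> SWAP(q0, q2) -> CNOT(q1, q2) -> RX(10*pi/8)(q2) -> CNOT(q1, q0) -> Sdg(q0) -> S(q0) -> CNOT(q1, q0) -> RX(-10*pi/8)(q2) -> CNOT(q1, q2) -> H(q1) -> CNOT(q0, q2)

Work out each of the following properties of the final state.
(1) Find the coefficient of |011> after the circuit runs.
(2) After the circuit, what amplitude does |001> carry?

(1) The amplitude on |011> is sqrt(2)*I/2. Key observation: gates 5-12 undo each other exactly, leaving only the rest of the circuit to track.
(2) The final state's coefficient on |001> equals sqrt(2)*I/2.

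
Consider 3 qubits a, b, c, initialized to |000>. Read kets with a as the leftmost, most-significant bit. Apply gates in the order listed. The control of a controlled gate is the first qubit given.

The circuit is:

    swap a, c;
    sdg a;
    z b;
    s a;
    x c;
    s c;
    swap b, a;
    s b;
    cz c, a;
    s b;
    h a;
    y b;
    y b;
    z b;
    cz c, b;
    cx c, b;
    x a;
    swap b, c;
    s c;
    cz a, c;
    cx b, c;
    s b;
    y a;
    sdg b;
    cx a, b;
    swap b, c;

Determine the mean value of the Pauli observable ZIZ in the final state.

The observable ZIZ averages to -1.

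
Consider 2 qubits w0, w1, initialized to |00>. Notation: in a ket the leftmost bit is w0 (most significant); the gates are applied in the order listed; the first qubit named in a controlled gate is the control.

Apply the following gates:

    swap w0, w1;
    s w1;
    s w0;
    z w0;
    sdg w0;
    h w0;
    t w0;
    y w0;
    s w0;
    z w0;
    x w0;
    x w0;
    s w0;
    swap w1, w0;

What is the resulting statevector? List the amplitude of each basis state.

The resulting statevector has amplitude -sqrt(2)*exp(3*I*pi/4)/2 on |00>, sqrt(2)*I/2 on |01>, 0 on |10>, 0 on |11>.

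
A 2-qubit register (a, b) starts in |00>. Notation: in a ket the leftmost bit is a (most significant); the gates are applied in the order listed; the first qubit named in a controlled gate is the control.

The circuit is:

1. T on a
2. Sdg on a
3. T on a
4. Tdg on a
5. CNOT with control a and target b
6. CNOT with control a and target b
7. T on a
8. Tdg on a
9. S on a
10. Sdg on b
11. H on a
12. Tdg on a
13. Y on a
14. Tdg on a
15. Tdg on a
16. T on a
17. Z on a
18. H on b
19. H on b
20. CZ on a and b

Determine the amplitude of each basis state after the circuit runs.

The final amplitudes are -sqrt(2)*exp(I*pi/4)/2 on |00>, 0 on |01>, -sqrt(2)*exp(I*pi/4)/2 on |10>, 0 on |11>. Key observation: the block from step 2 through step 9 cancels to the identity and can be dropped.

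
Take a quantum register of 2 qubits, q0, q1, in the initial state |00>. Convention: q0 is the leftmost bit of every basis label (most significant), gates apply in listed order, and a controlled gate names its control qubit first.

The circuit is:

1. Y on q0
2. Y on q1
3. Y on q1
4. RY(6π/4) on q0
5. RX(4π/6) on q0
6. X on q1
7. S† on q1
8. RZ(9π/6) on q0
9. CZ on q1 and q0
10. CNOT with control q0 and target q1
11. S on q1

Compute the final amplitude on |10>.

The amplitude on |10> is (sqrt(6) + sqrt(2)*I)*exp(I*pi/4)/4.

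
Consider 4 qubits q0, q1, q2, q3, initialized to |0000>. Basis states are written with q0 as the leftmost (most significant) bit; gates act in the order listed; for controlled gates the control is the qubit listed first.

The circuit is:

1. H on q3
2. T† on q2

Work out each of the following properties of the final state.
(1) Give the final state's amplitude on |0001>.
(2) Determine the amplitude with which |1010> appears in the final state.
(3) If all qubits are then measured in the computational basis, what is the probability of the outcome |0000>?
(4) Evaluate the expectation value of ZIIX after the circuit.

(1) |0001> carries amplitude sqrt(2)/2 in the final state.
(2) The amplitude on |1010> is 0.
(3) The probability of measuring |0000> is 1/2.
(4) The observable ZIIX averages to 1.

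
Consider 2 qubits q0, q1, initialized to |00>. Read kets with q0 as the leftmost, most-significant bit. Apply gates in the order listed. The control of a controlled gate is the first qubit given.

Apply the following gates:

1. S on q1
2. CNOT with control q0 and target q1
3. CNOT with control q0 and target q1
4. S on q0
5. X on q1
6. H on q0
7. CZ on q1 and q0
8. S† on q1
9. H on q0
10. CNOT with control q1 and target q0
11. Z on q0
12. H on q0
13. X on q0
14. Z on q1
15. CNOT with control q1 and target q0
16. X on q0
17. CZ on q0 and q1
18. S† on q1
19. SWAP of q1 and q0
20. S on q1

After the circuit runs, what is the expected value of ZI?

The observable ZI averages to -1.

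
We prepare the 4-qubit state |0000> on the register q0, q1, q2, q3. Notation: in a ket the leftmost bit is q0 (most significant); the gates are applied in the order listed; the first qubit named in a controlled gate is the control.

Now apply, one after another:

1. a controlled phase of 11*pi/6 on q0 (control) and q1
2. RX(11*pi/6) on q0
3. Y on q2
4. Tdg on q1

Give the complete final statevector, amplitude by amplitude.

The resulting statevector has amplitude I*(-sqrt(6) - sqrt(2))/4 on |0010>, -sqrt(2)/4 + sqrt(6)/4 on |1010>, and 0 on every other basis state.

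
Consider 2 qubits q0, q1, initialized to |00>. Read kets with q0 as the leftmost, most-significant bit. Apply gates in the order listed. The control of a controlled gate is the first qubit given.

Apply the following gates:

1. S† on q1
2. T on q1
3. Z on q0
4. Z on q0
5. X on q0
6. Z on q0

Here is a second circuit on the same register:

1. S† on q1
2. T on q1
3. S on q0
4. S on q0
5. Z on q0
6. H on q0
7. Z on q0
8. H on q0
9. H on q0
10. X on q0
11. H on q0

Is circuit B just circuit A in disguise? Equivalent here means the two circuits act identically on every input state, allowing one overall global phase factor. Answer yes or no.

Yes, they are equivalent — the unitaries differ by at most a global phase.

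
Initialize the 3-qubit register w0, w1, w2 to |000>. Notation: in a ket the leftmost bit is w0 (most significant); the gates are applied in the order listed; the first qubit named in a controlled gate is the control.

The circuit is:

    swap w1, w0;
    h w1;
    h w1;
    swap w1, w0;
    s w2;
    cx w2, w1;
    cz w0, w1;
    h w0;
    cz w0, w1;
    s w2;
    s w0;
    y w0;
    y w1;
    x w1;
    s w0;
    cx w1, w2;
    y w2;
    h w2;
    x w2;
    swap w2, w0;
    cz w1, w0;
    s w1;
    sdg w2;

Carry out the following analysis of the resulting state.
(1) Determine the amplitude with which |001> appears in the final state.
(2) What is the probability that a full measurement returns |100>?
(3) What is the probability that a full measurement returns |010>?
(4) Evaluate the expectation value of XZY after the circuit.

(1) The amplitude on |001> is I/2.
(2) A full measurement returns |100> with probability 1/4.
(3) A full measurement returns |010> with probability 0.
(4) The expectation value of XZY is -1.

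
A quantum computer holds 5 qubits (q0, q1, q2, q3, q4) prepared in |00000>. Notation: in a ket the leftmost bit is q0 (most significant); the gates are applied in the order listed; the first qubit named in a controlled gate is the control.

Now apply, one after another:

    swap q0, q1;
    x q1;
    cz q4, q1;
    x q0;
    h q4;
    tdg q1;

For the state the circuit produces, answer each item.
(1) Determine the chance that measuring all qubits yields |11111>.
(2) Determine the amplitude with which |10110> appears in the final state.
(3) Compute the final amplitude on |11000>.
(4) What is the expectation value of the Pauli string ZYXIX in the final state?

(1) Outcome |11111> occurs with probability 0.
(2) |10110> carries amplitude 0 in the final state.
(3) |11000> carries amplitude -sqrt(2)*exp(3*I*pi/4)/2 in the final state.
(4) In the final state, ZYXIX has expectation 0.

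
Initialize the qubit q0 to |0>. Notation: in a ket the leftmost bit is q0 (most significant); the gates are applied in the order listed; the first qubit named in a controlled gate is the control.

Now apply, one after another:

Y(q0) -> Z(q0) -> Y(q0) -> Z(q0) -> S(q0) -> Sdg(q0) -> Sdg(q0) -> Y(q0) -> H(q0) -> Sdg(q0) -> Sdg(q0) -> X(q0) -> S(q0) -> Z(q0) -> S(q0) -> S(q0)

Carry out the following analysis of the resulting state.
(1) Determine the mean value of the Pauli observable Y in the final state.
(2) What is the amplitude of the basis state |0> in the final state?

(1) The expectation value of Y is 1.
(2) |0> carries amplitude -sqrt(2)*I/2 in the final state.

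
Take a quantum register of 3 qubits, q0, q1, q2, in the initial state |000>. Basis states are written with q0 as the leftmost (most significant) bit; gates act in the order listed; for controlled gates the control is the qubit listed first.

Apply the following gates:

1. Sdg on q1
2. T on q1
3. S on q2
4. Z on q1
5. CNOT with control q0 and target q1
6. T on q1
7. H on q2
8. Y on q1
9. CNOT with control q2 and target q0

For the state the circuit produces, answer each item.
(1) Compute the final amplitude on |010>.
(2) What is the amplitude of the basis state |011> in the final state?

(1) The final state's coefficient on |010> equals sqrt(2)*I/2.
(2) |011> carries amplitude 0 in the final state.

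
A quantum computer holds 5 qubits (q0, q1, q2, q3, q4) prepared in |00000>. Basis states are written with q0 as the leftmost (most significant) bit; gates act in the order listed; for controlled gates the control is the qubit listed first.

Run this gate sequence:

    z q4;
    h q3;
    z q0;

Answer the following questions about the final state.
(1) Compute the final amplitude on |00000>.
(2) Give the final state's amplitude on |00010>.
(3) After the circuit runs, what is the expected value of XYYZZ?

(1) The amplitude on |00000> is sqrt(2)/2.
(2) |00010> carries amplitude sqrt(2)/2 in the final state.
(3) In the final state, XYYZZ has expectation 0.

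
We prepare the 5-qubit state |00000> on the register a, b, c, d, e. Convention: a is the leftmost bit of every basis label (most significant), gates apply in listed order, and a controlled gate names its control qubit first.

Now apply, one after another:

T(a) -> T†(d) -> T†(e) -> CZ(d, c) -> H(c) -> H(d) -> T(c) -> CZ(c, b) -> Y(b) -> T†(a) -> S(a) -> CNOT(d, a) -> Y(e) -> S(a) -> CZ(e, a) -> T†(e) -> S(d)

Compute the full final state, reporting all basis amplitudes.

The final amplitudes are exp(3*I*pi/4)/2 on |01001>, -1/2 on |01101>, exp(3*I*pi/4)/2 on |11011>, -1/2 on |11111>, and 0 on every other basis state.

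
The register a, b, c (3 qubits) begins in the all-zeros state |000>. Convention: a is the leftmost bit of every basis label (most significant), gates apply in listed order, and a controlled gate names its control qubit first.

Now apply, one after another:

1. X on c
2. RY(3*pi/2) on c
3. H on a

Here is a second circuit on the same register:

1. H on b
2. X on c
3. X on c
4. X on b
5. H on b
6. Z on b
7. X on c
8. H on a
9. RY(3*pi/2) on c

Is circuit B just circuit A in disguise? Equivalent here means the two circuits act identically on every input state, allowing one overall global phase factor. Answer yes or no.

Yes — the two circuits implement the same unitary up to a global phase.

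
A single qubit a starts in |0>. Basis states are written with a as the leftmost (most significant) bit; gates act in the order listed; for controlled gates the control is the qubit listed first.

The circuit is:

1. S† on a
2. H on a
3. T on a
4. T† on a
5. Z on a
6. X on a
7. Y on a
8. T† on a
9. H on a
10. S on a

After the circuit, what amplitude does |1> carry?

|1> carries amplitude 1/2 + exp(3*I*pi/4)/2 in the final state.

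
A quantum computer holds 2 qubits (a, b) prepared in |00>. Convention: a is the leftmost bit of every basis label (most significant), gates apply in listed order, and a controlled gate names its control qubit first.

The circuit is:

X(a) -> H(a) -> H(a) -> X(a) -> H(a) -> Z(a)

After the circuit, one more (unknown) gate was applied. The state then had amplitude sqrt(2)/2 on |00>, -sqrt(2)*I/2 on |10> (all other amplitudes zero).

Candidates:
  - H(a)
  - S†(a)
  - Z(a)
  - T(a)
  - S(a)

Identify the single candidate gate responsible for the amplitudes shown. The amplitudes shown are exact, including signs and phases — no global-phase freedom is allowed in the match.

The applied gate was S(a). Key observation: the block from step 3 through step 6 cancels to the identity and can be dropped.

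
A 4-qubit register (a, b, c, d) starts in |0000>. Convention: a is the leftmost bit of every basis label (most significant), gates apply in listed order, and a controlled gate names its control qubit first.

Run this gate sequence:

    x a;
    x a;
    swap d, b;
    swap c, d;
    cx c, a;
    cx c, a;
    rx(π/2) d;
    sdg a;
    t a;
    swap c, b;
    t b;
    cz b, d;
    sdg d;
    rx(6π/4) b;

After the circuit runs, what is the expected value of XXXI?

The observable XXXI averages to 0. Key observation: the block from step 5 through step 6 cancels to the identity and can be dropped.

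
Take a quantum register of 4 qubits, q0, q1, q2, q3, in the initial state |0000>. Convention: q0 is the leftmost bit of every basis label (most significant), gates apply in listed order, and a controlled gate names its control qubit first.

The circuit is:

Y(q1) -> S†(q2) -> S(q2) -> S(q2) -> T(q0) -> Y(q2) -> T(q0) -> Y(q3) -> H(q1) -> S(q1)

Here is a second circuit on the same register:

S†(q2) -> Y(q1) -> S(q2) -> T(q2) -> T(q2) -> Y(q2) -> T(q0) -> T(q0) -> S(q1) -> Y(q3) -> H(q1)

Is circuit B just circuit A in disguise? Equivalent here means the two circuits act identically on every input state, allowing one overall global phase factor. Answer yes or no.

No, they are not equivalent — no single phase factor reconciles the two unitaries.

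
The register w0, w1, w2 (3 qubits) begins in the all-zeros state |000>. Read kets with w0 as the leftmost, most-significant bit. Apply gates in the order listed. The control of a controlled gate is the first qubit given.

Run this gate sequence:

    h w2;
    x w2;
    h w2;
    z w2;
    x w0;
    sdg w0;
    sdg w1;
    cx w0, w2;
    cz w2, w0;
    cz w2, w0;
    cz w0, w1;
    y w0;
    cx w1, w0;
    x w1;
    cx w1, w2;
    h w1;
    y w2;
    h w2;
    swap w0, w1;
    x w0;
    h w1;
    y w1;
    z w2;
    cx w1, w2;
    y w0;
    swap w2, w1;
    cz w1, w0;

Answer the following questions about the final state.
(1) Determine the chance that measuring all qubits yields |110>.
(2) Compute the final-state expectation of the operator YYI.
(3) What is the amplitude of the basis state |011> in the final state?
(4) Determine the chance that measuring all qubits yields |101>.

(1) The probability of measuring |110> is 1/8. Key observation: gates 1-4 undo each other exactly, leaving only the rest of the circuit to track.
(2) The observable YYI averages to 1.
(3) |011> carries amplitude -sqrt(2)*I/4 in the final state.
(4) Outcome |101> occurs with probability 1/8.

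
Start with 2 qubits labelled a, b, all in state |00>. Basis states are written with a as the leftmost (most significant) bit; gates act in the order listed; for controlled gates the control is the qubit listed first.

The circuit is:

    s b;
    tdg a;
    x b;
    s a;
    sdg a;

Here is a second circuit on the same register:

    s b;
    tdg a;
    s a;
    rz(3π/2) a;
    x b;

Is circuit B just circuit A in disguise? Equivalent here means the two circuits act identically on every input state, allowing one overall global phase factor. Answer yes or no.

Yes: on every input state the two circuits agree up to one overall phase factor.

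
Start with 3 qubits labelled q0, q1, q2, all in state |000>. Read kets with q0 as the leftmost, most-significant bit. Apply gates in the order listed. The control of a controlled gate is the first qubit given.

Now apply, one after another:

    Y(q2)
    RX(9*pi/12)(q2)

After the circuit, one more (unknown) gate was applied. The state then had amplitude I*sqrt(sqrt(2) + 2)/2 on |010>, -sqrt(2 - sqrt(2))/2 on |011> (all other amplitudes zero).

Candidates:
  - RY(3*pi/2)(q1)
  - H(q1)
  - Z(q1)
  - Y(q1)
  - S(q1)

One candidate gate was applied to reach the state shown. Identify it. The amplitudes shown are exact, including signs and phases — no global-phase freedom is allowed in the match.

The unique candidate consistent with the amplitudes is Y(q1).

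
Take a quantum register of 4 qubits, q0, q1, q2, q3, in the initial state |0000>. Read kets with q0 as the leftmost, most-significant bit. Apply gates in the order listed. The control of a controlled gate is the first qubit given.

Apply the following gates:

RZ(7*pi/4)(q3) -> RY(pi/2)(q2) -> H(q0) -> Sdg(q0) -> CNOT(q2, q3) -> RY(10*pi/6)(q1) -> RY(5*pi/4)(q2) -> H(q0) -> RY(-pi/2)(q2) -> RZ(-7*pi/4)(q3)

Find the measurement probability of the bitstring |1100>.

A full measurement returns |1100> with probability 1/32 - sqrt(2)/64.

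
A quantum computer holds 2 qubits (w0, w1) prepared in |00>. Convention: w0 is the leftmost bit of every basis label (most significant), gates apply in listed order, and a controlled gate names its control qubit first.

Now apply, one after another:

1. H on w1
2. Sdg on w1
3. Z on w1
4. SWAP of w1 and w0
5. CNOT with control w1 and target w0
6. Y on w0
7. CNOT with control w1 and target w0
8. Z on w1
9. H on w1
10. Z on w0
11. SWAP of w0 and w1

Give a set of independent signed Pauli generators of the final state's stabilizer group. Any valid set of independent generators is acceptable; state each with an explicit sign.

The final state is stabilized by the group generated by +XI, -IY; other independent generating sets are equally valid.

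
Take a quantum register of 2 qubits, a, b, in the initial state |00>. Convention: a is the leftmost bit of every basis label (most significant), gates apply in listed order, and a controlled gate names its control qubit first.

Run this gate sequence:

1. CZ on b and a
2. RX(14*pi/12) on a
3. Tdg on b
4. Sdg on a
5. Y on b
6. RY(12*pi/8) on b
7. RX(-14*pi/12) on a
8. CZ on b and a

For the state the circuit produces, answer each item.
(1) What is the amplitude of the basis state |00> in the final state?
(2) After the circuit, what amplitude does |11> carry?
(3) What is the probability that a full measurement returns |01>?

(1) The final state's coefficient on |00> equals -(1 - I)*(sqrt(6) + 2*sqrt(2)*I)/8.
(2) The final state's coefficient on |11> equals sqrt(2)*(1 + I)/8.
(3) A full measurement returns |01> with probability 7/16.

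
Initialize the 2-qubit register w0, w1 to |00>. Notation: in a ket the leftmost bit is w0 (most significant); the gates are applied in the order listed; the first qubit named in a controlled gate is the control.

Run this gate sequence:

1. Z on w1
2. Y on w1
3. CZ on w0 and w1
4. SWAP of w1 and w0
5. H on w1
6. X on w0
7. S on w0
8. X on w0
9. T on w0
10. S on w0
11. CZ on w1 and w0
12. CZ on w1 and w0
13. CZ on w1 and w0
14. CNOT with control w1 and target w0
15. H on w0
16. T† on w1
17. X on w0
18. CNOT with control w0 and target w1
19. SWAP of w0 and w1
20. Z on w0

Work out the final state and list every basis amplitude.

The resulting statevector has amplitude exp(I*pi/4)/2 on |00>, 1/2 on |01>, -1/2 on |10>, exp(I*pi/4)/2 on |11>. Key observation: steps 11-12 multiply out to the identity, so the circuit reduces to the remaining gates.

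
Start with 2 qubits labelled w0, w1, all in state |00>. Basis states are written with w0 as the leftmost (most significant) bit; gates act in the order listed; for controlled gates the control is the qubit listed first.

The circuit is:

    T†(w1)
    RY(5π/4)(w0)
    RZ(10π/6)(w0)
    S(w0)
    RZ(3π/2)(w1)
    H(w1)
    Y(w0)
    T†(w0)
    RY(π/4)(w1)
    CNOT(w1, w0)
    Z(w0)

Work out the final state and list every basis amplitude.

The resulting statevector has amplitude sqrt(2)*exp(I*pi/12)/4 on |00>, -sqrt(2)*exp(2*I*pi/3)/4 on |01>, (2 - sqrt(2))*exp(2*I*pi/3)/4 on |10>, (-2 - sqrt(2))*exp(I*pi/12)/4 on |11>.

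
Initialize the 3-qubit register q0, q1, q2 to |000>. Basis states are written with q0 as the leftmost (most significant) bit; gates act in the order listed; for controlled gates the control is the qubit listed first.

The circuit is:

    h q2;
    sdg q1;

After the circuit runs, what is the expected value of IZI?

The expectation value of IZI is 1.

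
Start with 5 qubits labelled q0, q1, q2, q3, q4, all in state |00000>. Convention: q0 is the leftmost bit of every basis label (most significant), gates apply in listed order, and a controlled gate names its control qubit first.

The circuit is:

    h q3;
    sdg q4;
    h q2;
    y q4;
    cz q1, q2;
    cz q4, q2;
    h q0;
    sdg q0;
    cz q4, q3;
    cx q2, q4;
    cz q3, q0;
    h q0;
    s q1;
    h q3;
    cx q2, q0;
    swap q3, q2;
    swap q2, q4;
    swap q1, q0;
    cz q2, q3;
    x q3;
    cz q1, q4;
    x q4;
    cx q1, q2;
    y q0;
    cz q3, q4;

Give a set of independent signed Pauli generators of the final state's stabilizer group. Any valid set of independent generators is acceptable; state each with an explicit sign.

The stabilizer group can be generated by +IXIXI, -IIXXI, +IIIIY, -ZIIII, +IZZZI, among other valid generating sets.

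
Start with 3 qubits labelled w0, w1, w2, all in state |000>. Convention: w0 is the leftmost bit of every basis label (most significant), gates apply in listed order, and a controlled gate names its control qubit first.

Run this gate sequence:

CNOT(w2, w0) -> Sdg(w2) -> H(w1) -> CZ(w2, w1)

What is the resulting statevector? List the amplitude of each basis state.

The final amplitudes are sqrt(2)/2 on |000>, sqrt(2)/2 on |010>, and 0 on every other basis state.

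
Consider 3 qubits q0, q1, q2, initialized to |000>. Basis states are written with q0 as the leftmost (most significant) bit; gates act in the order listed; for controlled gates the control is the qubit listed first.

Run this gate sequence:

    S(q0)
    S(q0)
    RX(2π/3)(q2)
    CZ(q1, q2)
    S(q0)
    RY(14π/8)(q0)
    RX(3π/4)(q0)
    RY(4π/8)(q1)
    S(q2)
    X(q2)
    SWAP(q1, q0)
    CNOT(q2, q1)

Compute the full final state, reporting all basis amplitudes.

After the circuit, the state carries amplitude sqrt(3)*(-1 - I)/8 on |000>, (-1 + sqrt(2)*I)*(1 - I)/8 on |001>, (1 - I)*(-sqrt(3) + sqrt(6)*I)/8 on |010>, -1/8 - I/8 on |011>, sqrt(3)*(-1 - I)/8 on |100>, (-1 + sqrt(2)*I)*(1 - I)/8 on |101>, (1 - I)*(-sqrt(3) + sqrt(6)*I)/8 on |110>, -1/8 - I/8 on |111>.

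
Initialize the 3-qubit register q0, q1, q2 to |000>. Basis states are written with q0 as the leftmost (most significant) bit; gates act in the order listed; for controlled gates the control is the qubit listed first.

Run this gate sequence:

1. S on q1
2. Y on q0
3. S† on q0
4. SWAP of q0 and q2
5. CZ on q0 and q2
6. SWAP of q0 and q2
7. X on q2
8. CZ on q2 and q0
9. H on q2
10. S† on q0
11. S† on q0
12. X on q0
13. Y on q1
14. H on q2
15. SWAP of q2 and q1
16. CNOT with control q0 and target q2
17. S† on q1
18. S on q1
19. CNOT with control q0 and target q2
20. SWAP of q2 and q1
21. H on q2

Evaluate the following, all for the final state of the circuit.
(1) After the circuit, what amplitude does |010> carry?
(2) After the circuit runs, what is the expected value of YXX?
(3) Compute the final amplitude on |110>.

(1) The final state's coefficient on |010> equals sqrt(2)*I/2. Key observation: the block from step 14 through step 21 cancels to the identity and can be dropped.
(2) In the final state, YXX has expectation 0.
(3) The final state's coefficient on |110> equals 0.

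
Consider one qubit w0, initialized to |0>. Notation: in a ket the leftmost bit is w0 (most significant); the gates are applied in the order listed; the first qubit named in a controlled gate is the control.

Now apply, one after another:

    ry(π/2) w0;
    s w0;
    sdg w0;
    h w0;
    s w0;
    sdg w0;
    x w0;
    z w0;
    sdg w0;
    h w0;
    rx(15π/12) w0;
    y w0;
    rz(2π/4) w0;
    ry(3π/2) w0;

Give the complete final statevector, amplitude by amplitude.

The resulting statevector has amplitude -sqrt(2 - sqrt(2))*exp(I*pi/4)/4 + sqrt(2 - sqrt(2))*exp(3*I*pi/4)/4 + sqrt(sqrt(2) + 2)*exp(3*I*pi/4)/4 + sqrt(sqrt(2) + 2)*exp(I*pi/4)/4 on |0>, -sqrt(sqrt(2) + 2)*exp(I*pi/4)/4 - sqrt(2 - sqrt(2))*exp(I*pi/4)/4 - sqrt(2 - sqrt(2))*exp(3*I*pi/4)/4 + sqrt(sqrt(2) + 2)*exp(3*I*pi/4)/4 on |1>. Key observation: gates 2-3 undo each other exactly, leaving only the rest of the circuit to track.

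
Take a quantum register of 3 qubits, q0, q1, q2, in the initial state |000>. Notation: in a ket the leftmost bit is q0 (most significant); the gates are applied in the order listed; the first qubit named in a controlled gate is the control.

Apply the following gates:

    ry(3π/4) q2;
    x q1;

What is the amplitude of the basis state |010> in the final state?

|010> carries amplitude sqrt(2 - sqrt(2))/2 in the final state.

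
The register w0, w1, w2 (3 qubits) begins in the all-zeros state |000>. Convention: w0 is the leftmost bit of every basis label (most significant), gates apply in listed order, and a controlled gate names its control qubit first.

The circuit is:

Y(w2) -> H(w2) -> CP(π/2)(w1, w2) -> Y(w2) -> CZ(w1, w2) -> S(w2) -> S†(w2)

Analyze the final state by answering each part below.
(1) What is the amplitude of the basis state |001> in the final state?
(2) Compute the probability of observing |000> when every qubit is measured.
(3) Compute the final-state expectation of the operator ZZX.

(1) |001> carries amplitude -sqrt(2)/2 in the final state. Key observation: gates 6-7 undo each other exactly, leaving only the rest of the circuit to track.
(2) The probability of measuring |000> is 1/2.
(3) The observable ZZX averages to 1.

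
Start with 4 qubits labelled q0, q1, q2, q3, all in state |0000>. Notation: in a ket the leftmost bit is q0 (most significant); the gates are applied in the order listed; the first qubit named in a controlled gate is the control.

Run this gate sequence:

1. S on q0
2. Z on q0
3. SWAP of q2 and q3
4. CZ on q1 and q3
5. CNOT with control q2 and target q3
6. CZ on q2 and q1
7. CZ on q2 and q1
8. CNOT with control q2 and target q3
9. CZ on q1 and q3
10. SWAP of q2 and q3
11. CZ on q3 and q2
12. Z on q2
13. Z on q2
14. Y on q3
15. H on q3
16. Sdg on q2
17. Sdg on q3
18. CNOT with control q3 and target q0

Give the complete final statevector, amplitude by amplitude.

The resulting statevector has amplitude sqrt(2)*I/2 on |0000>, -sqrt(2)/2 on |1001>, and 0 on every other basis state. Key observation: the block from step 3 through step 10 cancels to the identity and can be dropped.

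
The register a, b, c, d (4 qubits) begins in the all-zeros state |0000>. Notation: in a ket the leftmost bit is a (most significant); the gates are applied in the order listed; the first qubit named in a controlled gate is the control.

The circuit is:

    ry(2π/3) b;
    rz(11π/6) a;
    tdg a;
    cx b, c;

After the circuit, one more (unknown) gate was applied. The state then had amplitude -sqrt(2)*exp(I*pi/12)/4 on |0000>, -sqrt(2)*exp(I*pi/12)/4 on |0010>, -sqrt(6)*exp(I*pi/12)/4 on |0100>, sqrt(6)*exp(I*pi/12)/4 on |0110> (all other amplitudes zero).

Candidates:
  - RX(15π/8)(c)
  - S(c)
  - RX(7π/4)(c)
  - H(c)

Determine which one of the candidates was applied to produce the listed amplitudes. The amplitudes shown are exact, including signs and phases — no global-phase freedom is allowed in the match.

The applied gate was H(c).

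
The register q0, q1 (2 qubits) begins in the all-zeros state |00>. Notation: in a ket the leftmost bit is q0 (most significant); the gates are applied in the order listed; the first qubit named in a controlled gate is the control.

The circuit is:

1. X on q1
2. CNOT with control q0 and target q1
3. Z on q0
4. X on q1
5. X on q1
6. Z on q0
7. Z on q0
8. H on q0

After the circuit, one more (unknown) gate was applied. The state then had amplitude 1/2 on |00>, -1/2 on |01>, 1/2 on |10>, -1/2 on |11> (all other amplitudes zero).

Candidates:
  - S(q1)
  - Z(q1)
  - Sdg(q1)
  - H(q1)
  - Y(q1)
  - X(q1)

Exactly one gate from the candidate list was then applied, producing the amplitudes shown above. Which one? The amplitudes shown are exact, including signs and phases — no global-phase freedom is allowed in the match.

The applied gate was H(q1). Key observation: the block from step 3 through step 6 cancels to the identity and can be dropped.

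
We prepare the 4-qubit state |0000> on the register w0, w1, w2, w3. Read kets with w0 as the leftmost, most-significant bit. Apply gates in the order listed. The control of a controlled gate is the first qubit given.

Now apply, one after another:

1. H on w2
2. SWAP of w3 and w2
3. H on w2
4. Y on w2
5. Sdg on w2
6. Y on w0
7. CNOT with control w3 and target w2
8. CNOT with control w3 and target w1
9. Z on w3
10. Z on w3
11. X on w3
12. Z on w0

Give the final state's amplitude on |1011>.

The amplitude on |1011> is -I/2.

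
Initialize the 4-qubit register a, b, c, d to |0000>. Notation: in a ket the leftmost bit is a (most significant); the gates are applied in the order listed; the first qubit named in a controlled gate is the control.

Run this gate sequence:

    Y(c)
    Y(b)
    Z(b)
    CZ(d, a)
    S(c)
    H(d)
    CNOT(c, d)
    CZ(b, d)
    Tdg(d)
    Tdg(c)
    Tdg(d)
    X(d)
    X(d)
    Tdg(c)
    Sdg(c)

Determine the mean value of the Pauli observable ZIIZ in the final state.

In the final state, ZIIZ has expectation 0. Key observation: the block from step 12 through step 13 cancels to the identity and can be dropped.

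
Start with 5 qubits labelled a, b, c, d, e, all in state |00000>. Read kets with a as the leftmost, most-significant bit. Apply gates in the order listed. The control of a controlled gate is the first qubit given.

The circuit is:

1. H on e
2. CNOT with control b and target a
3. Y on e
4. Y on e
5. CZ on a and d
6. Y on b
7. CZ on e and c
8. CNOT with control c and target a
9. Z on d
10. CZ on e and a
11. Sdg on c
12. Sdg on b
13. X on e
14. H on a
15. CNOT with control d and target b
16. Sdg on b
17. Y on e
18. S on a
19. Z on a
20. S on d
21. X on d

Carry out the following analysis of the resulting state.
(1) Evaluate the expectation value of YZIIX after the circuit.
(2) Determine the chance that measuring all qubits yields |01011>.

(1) The observable YZIIX averages to -1.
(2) The probability of measuring |01011> is 1/4.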